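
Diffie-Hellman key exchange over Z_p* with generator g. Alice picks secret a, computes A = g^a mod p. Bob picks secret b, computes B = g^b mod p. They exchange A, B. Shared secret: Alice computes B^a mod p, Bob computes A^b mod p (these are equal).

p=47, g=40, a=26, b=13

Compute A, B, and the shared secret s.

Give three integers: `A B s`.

Answer: 14 22 21

Derivation:
A = 40^26 mod 47  (bits of 26 = 11010)
  bit 0 = 1: r = r^2 * 40 mod 47 = 1^2 * 40 = 1*40 = 40
  bit 1 = 1: r = r^2 * 40 mod 47 = 40^2 * 40 = 2*40 = 33
  bit 2 = 0: r = r^2 mod 47 = 33^2 = 8
  bit 3 = 1: r = r^2 * 40 mod 47 = 8^2 * 40 = 17*40 = 22
  bit 4 = 0: r = r^2 mod 47 = 22^2 = 14
  -> A = 14
B = 40^13 mod 47  (bits of 13 = 1101)
  bit 0 = 1: r = r^2 * 40 mod 47 = 1^2 * 40 = 1*40 = 40
  bit 1 = 1: r = r^2 * 40 mod 47 = 40^2 * 40 = 2*40 = 33
  bit 2 = 0: r = r^2 mod 47 = 33^2 = 8
  bit 3 = 1: r = r^2 * 40 mod 47 = 8^2 * 40 = 17*40 = 22
  -> B = 22
s = B^a = 22^26 mod 47  (bits of 26 = 11010)
  bit 0 = 1: r = r^2 * 22 mod 47 = 1^2 * 22 = 1*22 = 22
  bit 1 = 1: r = r^2 * 22 mod 47 = 22^2 * 22 = 14*22 = 26
  bit 2 = 0: r = r^2 mod 47 = 26^2 = 18
  bit 3 = 1: r = r^2 * 22 mod 47 = 18^2 * 22 = 42*22 = 31
  bit 4 = 0: r = r^2 mod 47 = 31^2 = 21
  -> s = B^a = 21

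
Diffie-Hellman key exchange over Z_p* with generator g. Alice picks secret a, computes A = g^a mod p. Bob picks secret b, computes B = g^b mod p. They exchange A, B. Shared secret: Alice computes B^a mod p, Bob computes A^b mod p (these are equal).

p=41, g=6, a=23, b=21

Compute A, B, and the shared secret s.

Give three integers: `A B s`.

Answer: 30 35 11

Derivation:
A = 6^23 mod 41  (bits of 23 = 10111)
  bit 0 = 1: r = r^2 * 6 mod 41 = 1^2 * 6 = 1*6 = 6
  bit 1 = 0: r = r^2 mod 41 = 6^2 = 36
  bit 2 = 1: r = r^2 * 6 mod 41 = 36^2 * 6 = 25*6 = 27
  bit 3 = 1: r = r^2 * 6 mod 41 = 27^2 * 6 = 32*6 = 28
  bit 4 = 1: r = r^2 * 6 mod 41 = 28^2 * 6 = 5*6 = 30
  -> A = 30
B = 6^21 mod 41  (bits of 21 = 10101)
  bit 0 = 1: r = r^2 * 6 mod 41 = 1^2 * 6 = 1*6 = 6
  bit 1 = 0: r = r^2 mod 41 = 6^2 = 36
  bit 2 = 1: r = r^2 * 6 mod 41 = 36^2 * 6 = 25*6 = 27
  bit 3 = 0: r = r^2 mod 41 = 27^2 = 32
  bit 4 = 1: r = r^2 * 6 mod 41 = 32^2 * 6 = 40*6 = 35
  -> B = 35
s = B^a = 35^23 mod 41  (bits of 23 = 10111)
  bit 0 = 1: r = r^2 * 35 mod 41 = 1^2 * 35 = 1*35 = 35
  bit 1 = 0: r = r^2 mod 41 = 35^2 = 36
  bit 2 = 1: r = r^2 * 35 mod 41 = 36^2 * 35 = 25*35 = 14
  bit 3 = 1: r = r^2 * 35 mod 41 = 14^2 * 35 = 32*35 = 13
  bit 4 = 1: r = r^2 * 35 mod 41 = 13^2 * 35 = 5*35 = 11
  -> s = B^a = 11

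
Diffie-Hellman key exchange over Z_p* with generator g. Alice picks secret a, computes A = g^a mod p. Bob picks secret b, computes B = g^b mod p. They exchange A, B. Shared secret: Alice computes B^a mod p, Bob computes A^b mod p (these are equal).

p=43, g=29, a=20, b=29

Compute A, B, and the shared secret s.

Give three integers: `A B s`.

A = 29^20 mod 43  (bits of 20 = 10100)
  bit 0 = 1: r = r^2 * 29 mod 43 = 1^2 * 29 = 1*29 = 29
  bit 1 = 0: r = r^2 mod 43 = 29^2 = 24
  bit 2 = 1: r = r^2 * 29 mod 43 = 24^2 * 29 = 17*29 = 20
  bit 3 = 0: r = r^2 mod 43 = 20^2 = 13
  bit 4 = 0: r = r^2 mod 43 = 13^2 = 40
  -> A = 40
B = 29^29 mod 43  (bits of 29 = 11101)
  bit 0 = 1: r = r^2 * 29 mod 43 = 1^2 * 29 = 1*29 = 29
  bit 1 = 1: r = r^2 * 29 mod 43 = 29^2 * 29 = 24*29 = 8
  bit 2 = 1: r = r^2 * 29 mod 43 = 8^2 * 29 = 21*29 = 7
  bit 3 = 0: r = r^2 mod 43 = 7^2 = 6
  bit 4 = 1: r = r^2 * 29 mod 43 = 6^2 * 29 = 36*29 = 12
  -> B = 12
s = B^a = 12^20 mod 43  (bits of 20 = 10100)
  bit 0 = 1: r = r^2 * 12 mod 43 = 1^2 * 12 = 1*12 = 12
  bit 1 = 0: r = r^2 mod 43 = 12^2 = 15
  bit 2 = 1: r = r^2 * 12 mod 43 = 15^2 * 12 = 10*12 = 34
  bit 3 = 0: r = r^2 mod 43 = 34^2 = 38
  bit 4 = 0: r = r^2 mod 43 = 38^2 = 25
  -> s = B^a = 25

Answer: 40 12 25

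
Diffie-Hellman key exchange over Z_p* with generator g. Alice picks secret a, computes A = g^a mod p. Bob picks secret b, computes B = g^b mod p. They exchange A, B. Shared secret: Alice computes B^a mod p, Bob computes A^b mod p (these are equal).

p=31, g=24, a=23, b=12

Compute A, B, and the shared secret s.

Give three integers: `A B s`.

A = 24^23 mod 31  (bits of 23 = 10111)
  bit 0 = 1: r = r^2 * 24 mod 31 = 1^2 * 24 = 1*24 = 24
  bit 1 = 0: r = r^2 mod 31 = 24^2 = 18
  bit 2 = 1: r = r^2 * 24 mod 31 = 18^2 * 24 = 14*24 = 26
  bit 3 = 1: r = r^2 * 24 mod 31 = 26^2 * 24 = 25*24 = 11
  bit 4 = 1: r = r^2 * 24 mod 31 = 11^2 * 24 = 28*24 = 21
  -> A = 21
B = 24^12 mod 31  (bits of 12 = 1100)
  bit 0 = 1: r = r^2 * 24 mod 31 = 1^2 * 24 = 1*24 = 24
  bit 1 = 1: r = r^2 * 24 mod 31 = 24^2 * 24 = 18*24 = 29
  bit 2 = 0: r = r^2 mod 31 = 29^2 = 4
  bit 3 = 0: r = r^2 mod 31 = 4^2 = 16
  -> B = 16
s = B^a = 16^23 mod 31  (bits of 23 = 10111)
  bit 0 = 1: r = r^2 * 16 mod 31 = 1^2 * 16 = 1*16 = 16
  bit 1 = 0: r = r^2 mod 31 = 16^2 = 8
  bit 2 = 1: r = r^2 * 16 mod 31 = 8^2 * 16 = 2*16 = 1
  bit 3 = 1: r = r^2 * 16 mod 31 = 1^2 * 16 = 1*16 = 16
  bit 4 = 1: r = r^2 * 16 mod 31 = 16^2 * 16 = 8*16 = 4
  -> s = B^a = 4

Answer: 21 16 4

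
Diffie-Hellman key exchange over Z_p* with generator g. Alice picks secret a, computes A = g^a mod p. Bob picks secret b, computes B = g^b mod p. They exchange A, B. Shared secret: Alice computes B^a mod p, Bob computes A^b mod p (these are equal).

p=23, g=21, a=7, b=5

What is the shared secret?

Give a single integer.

A = 21^7 mod 23  (bits of 7 = 111)
  bit 0 = 1: r = r^2 * 21 mod 23 = 1^2 * 21 = 1*21 = 21
  bit 1 = 1: r = r^2 * 21 mod 23 = 21^2 * 21 = 4*21 = 15
  bit 2 = 1: r = r^2 * 21 mod 23 = 15^2 * 21 = 18*21 = 10
  -> A = 10
B = 21^5 mod 23  (bits of 5 = 101)
  bit 0 = 1: r = r^2 * 21 mod 23 = 1^2 * 21 = 1*21 = 21
  bit 1 = 0: r = r^2 mod 23 = 21^2 = 4
  bit 2 = 1: r = r^2 * 21 mod 23 = 4^2 * 21 = 16*21 = 14
  -> B = 14
s = B^a = 14^7 mod 23  (bits of 7 = 111)
  bit 0 = 1: r = r^2 * 14 mod 23 = 1^2 * 14 = 1*14 = 14
  bit 1 = 1: r = r^2 * 14 mod 23 = 14^2 * 14 = 12*14 = 7
  bit 2 = 1: r = r^2 * 14 mod 23 = 7^2 * 14 = 3*14 = 19
  -> s = B^a = 19

Answer: 19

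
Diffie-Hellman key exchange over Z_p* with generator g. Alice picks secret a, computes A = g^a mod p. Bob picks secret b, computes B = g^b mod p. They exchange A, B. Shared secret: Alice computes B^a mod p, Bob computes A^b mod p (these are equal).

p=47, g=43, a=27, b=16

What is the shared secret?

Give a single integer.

A = 43^27 mod 47  (bits of 27 = 11011)
  bit 0 = 1: r = r^2 * 43 mod 47 = 1^2 * 43 = 1*43 = 43
  bit 1 = 1: r = r^2 * 43 mod 47 = 43^2 * 43 = 16*43 = 30
  bit 2 = 0: r = r^2 mod 47 = 30^2 = 7
  bit 3 = 1: r = r^2 * 43 mod 47 = 7^2 * 43 = 2*43 = 39
  bit 4 = 1: r = r^2 * 43 mod 47 = 39^2 * 43 = 17*43 = 26
  -> A = 26
B = 43^16 mod 47  (bits of 16 = 10000)
  bit 0 = 1: r = r^2 * 43 mod 47 = 1^2 * 43 = 1*43 = 43
  bit 1 = 0: r = r^2 mod 47 = 43^2 = 16
  bit 2 = 0: r = r^2 mod 47 = 16^2 = 21
  bit 3 = 0: r = r^2 mod 47 = 21^2 = 18
  bit 4 = 0: r = r^2 mod 47 = 18^2 = 42
  -> B = 42
s = B^a = 42^27 mod 47  (bits of 27 = 11011)
  bit 0 = 1: r = r^2 * 42 mod 47 = 1^2 * 42 = 1*42 = 42
  bit 1 = 1: r = r^2 * 42 mod 47 = 42^2 * 42 = 25*42 = 16
  bit 2 = 0: r = r^2 mod 47 = 16^2 = 21
  bit 3 = 1: r = r^2 * 42 mod 47 = 21^2 * 42 = 18*42 = 4
  bit 4 = 1: r = r^2 * 42 mod 47 = 4^2 * 42 = 16*42 = 14
  -> s = B^a = 14

Answer: 14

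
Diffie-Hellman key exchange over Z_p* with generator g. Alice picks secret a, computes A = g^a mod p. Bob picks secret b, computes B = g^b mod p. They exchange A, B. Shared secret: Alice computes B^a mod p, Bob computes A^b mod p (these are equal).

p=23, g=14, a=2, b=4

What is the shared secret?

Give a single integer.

Answer: 13

Derivation:
A = 14^2 mod 23  (bits of 2 = 10)
  bit 0 = 1: r = r^2 * 14 mod 23 = 1^2 * 14 = 1*14 = 14
  bit 1 = 0: r = r^2 mod 23 = 14^2 = 12
  -> A = 12
B = 14^4 mod 23  (bits of 4 = 100)
  bit 0 = 1: r = r^2 * 14 mod 23 = 1^2 * 14 = 1*14 = 14
  bit 1 = 0: r = r^2 mod 23 = 14^2 = 12
  bit 2 = 0: r = r^2 mod 23 = 12^2 = 6
  -> B = 6
s = B^a = 6^2 mod 23  (bits of 2 = 10)
  bit 0 = 1: r = r^2 * 6 mod 23 = 1^2 * 6 = 1*6 = 6
  bit 1 = 0: r = r^2 mod 23 = 6^2 = 13
  -> s = B^a = 13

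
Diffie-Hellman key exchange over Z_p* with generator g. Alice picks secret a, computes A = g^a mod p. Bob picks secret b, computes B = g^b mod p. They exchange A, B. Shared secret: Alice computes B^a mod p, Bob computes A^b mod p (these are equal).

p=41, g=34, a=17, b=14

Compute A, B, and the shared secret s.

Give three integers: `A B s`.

Answer: 11 2 36

Derivation:
A = 34^17 mod 41  (bits of 17 = 10001)
  bit 0 = 1: r = r^2 * 34 mod 41 = 1^2 * 34 = 1*34 = 34
  bit 1 = 0: r = r^2 mod 41 = 34^2 = 8
  bit 2 = 0: r = r^2 mod 41 = 8^2 = 23
  bit 3 = 0: r = r^2 mod 41 = 23^2 = 37
  bit 4 = 1: r = r^2 * 34 mod 41 = 37^2 * 34 = 16*34 = 11
  -> A = 11
B = 34^14 mod 41  (bits of 14 = 1110)
  bit 0 = 1: r = r^2 * 34 mod 41 = 1^2 * 34 = 1*34 = 34
  bit 1 = 1: r = r^2 * 34 mod 41 = 34^2 * 34 = 8*34 = 26
  bit 2 = 1: r = r^2 * 34 mod 41 = 26^2 * 34 = 20*34 = 24
  bit 3 = 0: r = r^2 mod 41 = 24^2 = 2
  -> B = 2
s = B^a = 2^17 mod 41  (bits of 17 = 10001)
  bit 0 = 1: r = r^2 * 2 mod 41 = 1^2 * 2 = 1*2 = 2
  bit 1 = 0: r = r^2 mod 41 = 2^2 = 4
  bit 2 = 0: r = r^2 mod 41 = 4^2 = 16
  bit 3 = 0: r = r^2 mod 41 = 16^2 = 10
  bit 4 = 1: r = r^2 * 2 mod 41 = 10^2 * 2 = 18*2 = 36
  -> s = B^a = 36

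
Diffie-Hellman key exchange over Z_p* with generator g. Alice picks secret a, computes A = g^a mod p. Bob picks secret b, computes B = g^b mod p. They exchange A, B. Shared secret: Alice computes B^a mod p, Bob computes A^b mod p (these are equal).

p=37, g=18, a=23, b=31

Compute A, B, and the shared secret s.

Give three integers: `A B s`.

Answer: 22 5 20

Derivation:
A = 18^23 mod 37  (bits of 23 = 10111)
  bit 0 = 1: r = r^2 * 18 mod 37 = 1^2 * 18 = 1*18 = 18
  bit 1 = 0: r = r^2 mod 37 = 18^2 = 28
  bit 2 = 1: r = r^2 * 18 mod 37 = 28^2 * 18 = 7*18 = 15
  bit 3 = 1: r = r^2 * 18 mod 37 = 15^2 * 18 = 3*18 = 17
  bit 4 = 1: r = r^2 * 18 mod 37 = 17^2 * 18 = 30*18 = 22
  -> A = 22
B = 18^31 mod 37  (bits of 31 = 11111)
  bit 0 = 1: r = r^2 * 18 mod 37 = 1^2 * 18 = 1*18 = 18
  bit 1 = 1: r = r^2 * 18 mod 37 = 18^2 * 18 = 28*18 = 23
  bit 2 = 1: r = r^2 * 18 mod 37 = 23^2 * 18 = 11*18 = 13
  bit 3 = 1: r = r^2 * 18 mod 37 = 13^2 * 18 = 21*18 = 8
  bit 4 = 1: r = r^2 * 18 mod 37 = 8^2 * 18 = 27*18 = 5
  -> B = 5
s = B^a = 5^23 mod 37  (bits of 23 = 10111)
  bit 0 = 1: r = r^2 * 5 mod 37 = 1^2 * 5 = 1*5 = 5
  bit 1 = 0: r = r^2 mod 37 = 5^2 = 25
  bit 2 = 1: r = r^2 * 5 mod 37 = 25^2 * 5 = 33*5 = 17
  bit 3 = 1: r = r^2 * 5 mod 37 = 17^2 * 5 = 30*5 = 2
  bit 4 = 1: r = r^2 * 5 mod 37 = 2^2 * 5 = 4*5 = 20
  -> s = B^a = 20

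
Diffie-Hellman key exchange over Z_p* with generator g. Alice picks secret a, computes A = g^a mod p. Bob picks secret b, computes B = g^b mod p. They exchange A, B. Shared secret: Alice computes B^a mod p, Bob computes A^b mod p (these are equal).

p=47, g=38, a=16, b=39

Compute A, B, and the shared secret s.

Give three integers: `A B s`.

Answer: 37 10 24

Derivation:
A = 38^16 mod 47  (bits of 16 = 10000)
  bit 0 = 1: r = r^2 * 38 mod 47 = 1^2 * 38 = 1*38 = 38
  bit 1 = 0: r = r^2 mod 47 = 38^2 = 34
  bit 2 = 0: r = r^2 mod 47 = 34^2 = 28
  bit 3 = 0: r = r^2 mod 47 = 28^2 = 32
  bit 4 = 0: r = r^2 mod 47 = 32^2 = 37
  -> A = 37
B = 38^39 mod 47  (bits of 39 = 100111)
  bit 0 = 1: r = r^2 * 38 mod 47 = 1^2 * 38 = 1*38 = 38
  bit 1 = 0: r = r^2 mod 47 = 38^2 = 34
  bit 2 = 0: r = r^2 mod 47 = 34^2 = 28
  bit 3 = 1: r = r^2 * 38 mod 47 = 28^2 * 38 = 32*38 = 41
  bit 4 = 1: r = r^2 * 38 mod 47 = 41^2 * 38 = 36*38 = 5
  bit 5 = 1: r = r^2 * 38 mod 47 = 5^2 * 38 = 25*38 = 10
  -> B = 10
s = B^a = 10^16 mod 47  (bits of 16 = 10000)
  bit 0 = 1: r = r^2 * 10 mod 47 = 1^2 * 10 = 1*10 = 10
  bit 1 = 0: r = r^2 mod 47 = 10^2 = 6
  bit 2 = 0: r = r^2 mod 47 = 6^2 = 36
  bit 3 = 0: r = r^2 mod 47 = 36^2 = 27
  bit 4 = 0: r = r^2 mod 47 = 27^2 = 24
  -> s = B^a = 24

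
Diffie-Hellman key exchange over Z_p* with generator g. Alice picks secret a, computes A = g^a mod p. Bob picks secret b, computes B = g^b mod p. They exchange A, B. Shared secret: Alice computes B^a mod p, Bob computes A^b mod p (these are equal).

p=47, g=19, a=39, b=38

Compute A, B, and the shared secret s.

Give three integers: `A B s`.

Answer: 11 8 4

Derivation:
A = 19^39 mod 47  (bits of 39 = 100111)
  bit 0 = 1: r = r^2 * 19 mod 47 = 1^2 * 19 = 1*19 = 19
  bit 1 = 0: r = r^2 mod 47 = 19^2 = 32
  bit 2 = 0: r = r^2 mod 47 = 32^2 = 37
  bit 3 = 1: r = r^2 * 19 mod 47 = 37^2 * 19 = 6*19 = 20
  bit 4 = 1: r = r^2 * 19 mod 47 = 20^2 * 19 = 24*19 = 33
  bit 5 = 1: r = r^2 * 19 mod 47 = 33^2 * 19 = 8*19 = 11
  -> A = 11
B = 19^38 mod 47  (bits of 38 = 100110)
  bit 0 = 1: r = r^2 * 19 mod 47 = 1^2 * 19 = 1*19 = 19
  bit 1 = 0: r = r^2 mod 47 = 19^2 = 32
  bit 2 = 0: r = r^2 mod 47 = 32^2 = 37
  bit 3 = 1: r = r^2 * 19 mod 47 = 37^2 * 19 = 6*19 = 20
  bit 4 = 1: r = r^2 * 19 mod 47 = 20^2 * 19 = 24*19 = 33
  bit 5 = 0: r = r^2 mod 47 = 33^2 = 8
  -> B = 8
s = B^a = 8^39 mod 47  (bits of 39 = 100111)
  bit 0 = 1: r = r^2 * 8 mod 47 = 1^2 * 8 = 1*8 = 8
  bit 1 = 0: r = r^2 mod 47 = 8^2 = 17
  bit 2 = 0: r = r^2 mod 47 = 17^2 = 7
  bit 3 = 1: r = r^2 * 8 mod 47 = 7^2 * 8 = 2*8 = 16
  bit 4 = 1: r = r^2 * 8 mod 47 = 16^2 * 8 = 21*8 = 27
  bit 5 = 1: r = r^2 * 8 mod 47 = 27^2 * 8 = 24*8 = 4
  -> s = B^a = 4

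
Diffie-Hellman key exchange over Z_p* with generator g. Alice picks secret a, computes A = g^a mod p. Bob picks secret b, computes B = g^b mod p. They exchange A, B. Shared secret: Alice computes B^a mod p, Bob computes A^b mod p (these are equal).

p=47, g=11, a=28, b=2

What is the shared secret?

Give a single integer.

A = 11^28 mod 47  (bits of 28 = 11100)
  bit 0 = 1: r = r^2 * 11 mod 47 = 1^2 * 11 = 1*11 = 11
  bit 1 = 1: r = r^2 * 11 mod 47 = 11^2 * 11 = 27*11 = 15
  bit 2 = 1: r = r^2 * 11 mod 47 = 15^2 * 11 = 37*11 = 31
  bit 3 = 0: r = r^2 mod 47 = 31^2 = 21
  bit 4 = 0: r = r^2 mod 47 = 21^2 = 18
  -> A = 18
B = 11^2 mod 47  (bits of 2 = 10)
  bit 0 = 1: r = r^2 * 11 mod 47 = 1^2 * 11 = 1*11 = 11
  bit 1 = 0: r = r^2 mod 47 = 11^2 = 27
  -> B = 27
s = B^a = 27^28 mod 47  (bits of 28 = 11100)
  bit 0 = 1: r = r^2 * 27 mod 47 = 1^2 * 27 = 1*27 = 27
  bit 1 = 1: r = r^2 * 27 mod 47 = 27^2 * 27 = 24*27 = 37
  bit 2 = 1: r = r^2 * 27 mod 47 = 37^2 * 27 = 6*27 = 21
  bit 3 = 0: r = r^2 mod 47 = 21^2 = 18
  bit 4 = 0: r = r^2 mod 47 = 18^2 = 42
  -> s = B^a = 42

Answer: 42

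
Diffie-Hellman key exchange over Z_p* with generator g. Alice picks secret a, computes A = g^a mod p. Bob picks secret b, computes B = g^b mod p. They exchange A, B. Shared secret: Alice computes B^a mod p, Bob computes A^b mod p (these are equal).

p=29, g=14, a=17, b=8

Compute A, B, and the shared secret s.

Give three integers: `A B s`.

A = 14^17 mod 29  (bits of 17 = 10001)
  bit 0 = 1: r = r^2 * 14 mod 29 = 1^2 * 14 = 1*14 = 14
  bit 1 = 0: r = r^2 mod 29 = 14^2 = 22
  bit 2 = 0: r = r^2 mod 29 = 22^2 = 20
  bit 3 = 0: r = r^2 mod 29 = 20^2 = 23
  bit 4 = 1: r = r^2 * 14 mod 29 = 23^2 * 14 = 7*14 = 11
  -> A = 11
B = 14^8 mod 29  (bits of 8 = 1000)
  bit 0 = 1: r = r^2 * 14 mod 29 = 1^2 * 14 = 1*14 = 14
  bit 1 = 0: r = r^2 mod 29 = 14^2 = 22
  bit 2 = 0: r = r^2 mod 29 = 22^2 = 20
  bit 3 = 0: r = r^2 mod 29 = 20^2 = 23
  -> B = 23
s = B^a = 23^17 mod 29  (bits of 17 = 10001)
  bit 0 = 1: r = r^2 * 23 mod 29 = 1^2 * 23 = 1*23 = 23
  bit 1 = 0: r = r^2 mod 29 = 23^2 = 7
  bit 2 = 0: r = r^2 mod 29 = 7^2 = 20
  bit 3 = 0: r = r^2 mod 29 = 20^2 = 23
  bit 4 = 1: r = r^2 * 23 mod 29 = 23^2 * 23 = 7*23 = 16
  -> s = B^a = 16

Answer: 11 23 16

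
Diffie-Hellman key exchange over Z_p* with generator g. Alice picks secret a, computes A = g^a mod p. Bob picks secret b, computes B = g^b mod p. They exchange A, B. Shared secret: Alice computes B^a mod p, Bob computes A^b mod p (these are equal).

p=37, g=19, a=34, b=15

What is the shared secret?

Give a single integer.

Answer: 11

Derivation:
A = 19^34 mod 37  (bits of 34 = 100010)
  bit 0 = 1: r = r^2 * 19 mod 37 = 1^2 * 19 = 1*19 = 19
  bit 1 = 0: r = r^2 mod 37 = 19^2 = 28
  bit 2 = 0: r = r^2 mod 37 = 28^2 = 7
  bit 3 = 0: r = r^2 mod 37 = 7^2 = 12
  bit 4 = 1: r = r^2 * 19 mod 37 = 12^2 * 19 = 33*19 = 35
  bit 5 = 0: r = r^2 mod 37 = 35^2 = 4
  -> A = 4
B = 19^15 mod 37  (bits of 15 = 1111)
  bit 0 = 1: r = r^2 * 19 mod 37 = 1^2 * 19 = 1*19 = 19
  bit 1 = 1: r = r^2 * 19 mod 37 = 19^2 * 19 = 28*19 = 14
  bit 2 = 1: r = r^2 * 19 mod 37 = 14^2 * 19 = 11*19 = 24
  bit 3 = 1: r = r^2 * 19 mod 37 = 24^2 * 19 = 21*19 = 29
  -> B = 29
s = B^a = 29^34 mod 37  (bits of 34 = 100010)
  bit 0 = 1: r = r^2 * 29 mod 37 = 1^2 * 29 = 1*29 = 29
  bit 1 = 0: r = r^2 mod 37 = 29^2 = 27
  bit 2 = 0: r = r^2 mod 37 = 27^2 = 26
  bit 3 = 0: r = r^2 mod 37 = 26^2 = 10
  bit 4 = 1: r = r^2 * 29 mod 37 = 10^2 * 29 = 26*29 = 14
  bit 5 = 0: r = r^2 mod 37 = 14^2 = 11
  -> s = B^a = 11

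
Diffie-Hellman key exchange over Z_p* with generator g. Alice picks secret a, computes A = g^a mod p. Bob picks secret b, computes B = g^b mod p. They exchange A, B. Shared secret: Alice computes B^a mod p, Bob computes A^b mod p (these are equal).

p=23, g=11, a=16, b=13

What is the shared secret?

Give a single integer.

A = 11^16 mod 23  (bits of 16 = 10000)
  bit 0 = 1: r = r^2 * 11 mod 23 = 1^2 * 11 = 1*11 = 11
  bit 1 = 0: r = r^2 mod 23 = 11^2 = 6
  bit 2 = 0: r = r^2 mod 23 = 6^2 = 13
  bit 3 = 0: r = r^2 mod 23 = 13^2 = 8
  bit 4 = 0: r = r^2 mod 23 = 8^2 = 18
  -> A = 18
B = 11^13 mod 23  (bits of 13 = 1101)
  bit 0 = 1: r = r^2 * 11 mod 23 = 1^2 * 11 = 1*11 = 11
  bit 1 = 1: r = r^2 * 11 mod 23 = 11^2 * 11 = 6*11 = 20
  bit 2 = 0: r = r^2 mod 23 = 20^2 = 9
  bit 3 = 1: r = r^2 * 11 mod 23 = 9^2 * 11 = 12*11 = 17
  -> B = 17
s = B^a = 17^16 mod 23  (bits of 16 = 10000)
  bit 0 = 1: r = r^2 * 17 mod 23 = 1^2 * 17 = 1*17 = 17
  bit 1 = 0: r = r^2 mod 23 = 17^2 = 13
  bit 2 = 0: r = r^2 mod 23 = 13^2 = 8
  bit 3 = 0: r = r^2 mod 23 = 8^2 = 18
  bit 4 = 0: r = r^2 mod 23 = 18^2 = 2
  -> s = B^a = 2

Answer: 2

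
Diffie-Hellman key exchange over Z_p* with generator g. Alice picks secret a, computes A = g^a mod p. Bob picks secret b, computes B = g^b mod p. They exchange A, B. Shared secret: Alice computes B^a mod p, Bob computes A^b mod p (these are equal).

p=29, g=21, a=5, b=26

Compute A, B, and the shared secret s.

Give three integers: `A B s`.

Answer: 2 5 22

Derivation:
A = 21^5 mod 29  (bits of 5 = 101)
  bit 0 = 1: r = r^2 * 21 mod 29 = 1^2 * 21 = 1*21 = 21
  bit 1 = 0: r = r^2 mod 29 = 21^2 = 6
  bit 2 = 1: r = r^2 * 21 mod 29 = 6^2 * 21 = 7*21 = 2
  -> A = 2
B = 21^26 mod 29  (bits of 26 = 11010)
  bit 0 = 1: r = r^2 * 21 mod 29 = 1^2 * 21 = 1*21 = 21
  bit 1 = 1: r = r^2 * 21 mod 29 = 21^2 * 21 = 6*21 = 10
  bit 2 = 0: r = r^2 mod 29 = 10^2 = 13
  bit 3 = 1: r = r^2 * 21 mod 29 = 13^2 * 21 = 24*21 = 11
  bit 4 = 0: r = r^2 mod 29 = 11^2 = 5
  -> B = 5
s = B^a = 5^5 mod 29  (bits of 5 = 101)
  bit 0 = 1: r = r^2 * 5 mod 29 = 1^2 * 5 = 1*5 = 5
  bit 1 = 0: r = r^2 mod 29 = 5^2 = 25
  bit 2 = 1: r = r^2 * 5 mod 29 = 25^2 * 5 = 16*5 = 22
  -> s = B^a = 22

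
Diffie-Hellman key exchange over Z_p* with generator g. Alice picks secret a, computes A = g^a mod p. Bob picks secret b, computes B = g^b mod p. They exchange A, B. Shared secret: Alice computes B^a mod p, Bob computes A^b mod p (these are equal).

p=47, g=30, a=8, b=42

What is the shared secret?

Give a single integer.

A = 30^8 mod 47  (bits of 8 = 1000)
  bit 0 = 1: r = r^2 * 30 mod 47 = 1^2 * 30 = 1*30 = 30
  bit 1 = 0: r = r^2 mod 47 = 30^2 = 7
  bit 2 = 0: r = r^2 mod 47 = 7^2 = 2
  bit 3 = 0: r = r^2 mod 47 = 2^2 = 4
  -> A = 4
B = 30^42 mod 47  (bits of 42 = 101010)
  bit 0 = 1: r = r^2 * 30 mod 47 = 1^2 * 30 = 1*30 = 30
  bit 1 = 0: r = r^2 mod 47 = 30^2 = 7
  bit 2 = 1: r = r^2 * 30 mod 47 = 7^2 * 30 = 2*30 = 13
  bit 3 = 0: r = r^2 mod 47 = 13^2 = 28
  bit 4 = 1: r = r^2 * 30 mod 47 = 28^2 * 30 = 32*30 = 20
  bit 5 = 0: r = r^2 mod 47 = 20^2 = 24
  -> B = 24
s = B^a = 24^8 mod 47  (bits of 8 = 1000)
  bit 0 = 1: r = r^2 * 24 mod 47 = 1^2 * 24 = 1*24 = 24
  bit 1 = 0: r = r^2 mod 47 = 24^2 = 12
  bit 2 = 0: r = r^2 mod 47 = 12^2 = 3
  bit 3 = 0: r = r^2 mod 47 = 3^2 = 9
  -> s = B^a = 9

Answer: 9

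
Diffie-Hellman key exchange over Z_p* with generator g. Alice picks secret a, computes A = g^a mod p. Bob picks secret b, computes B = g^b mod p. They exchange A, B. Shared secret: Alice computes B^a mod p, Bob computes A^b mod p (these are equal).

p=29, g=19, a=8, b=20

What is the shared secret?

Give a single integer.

A = 19^8 mod 29  (bits of 8 = 1000)
  bit 0 = 1: r = r^2 * 19 mod 29 = 1^2 * 19 = 1*19 = 19
  bit 1 = 0: r = r^2 mod 29 = 19^2 = 13
  bit 2 = 0: r = r^2 mod 29 = 13^2 = 24
  bit 3 = 0: r = r^2 mod 29 = 24^2 = 25
  -> A = 25
B = 19^20 mod 29  (bits of 20 = 10100)
  bit 0 = 1: r = r^2 * 19 mod 29 = 1^2 * 19 = 1*19 = 19
  bit 1 = 0: r = r^2 mod 29 = 19^2 = 13
  bit 2 = 1: r = r^2 * 19 mod 29 = 13^2 * 19 = 24*19 = 21
  bit 3 = 0: r = r^2 mod 29 = 21^2 = 6
  bit 4 = 0: r = r^2 mod 29 = 6^2 = 7
  -> B = 7
s = B^a = 7^8 mod 29  (bits of 8 = 1000)
  bit 0 = 1: r = r^2 * 7 mod 29 = 1^2 * 7 = 1*7 = 7
  bit 1 = 0: r = r^2 mod 29 = 7^2 = 20
  bit 2 = 0: r = r^2 mod 29 = 20^2 = 23
  bit 3 = 0: r = r^2 mod 29 = 23^2 = 7
  -> s = B^a = 7

Answer: 7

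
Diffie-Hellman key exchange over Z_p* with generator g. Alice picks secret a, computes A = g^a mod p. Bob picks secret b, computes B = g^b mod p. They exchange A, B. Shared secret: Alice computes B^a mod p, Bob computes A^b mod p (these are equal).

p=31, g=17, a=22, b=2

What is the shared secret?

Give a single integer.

A = 17^22 mod 31  (bits of 22 = 10110)
  bit 0 = 1: r = r^2 * 17 mod 31 = 1^2 * 17 = 1*17 = 17
  bit 1 = 0: r = r^2 mod 31 = 17^2 = 10
  bit 2 = 1: r = r^2 * 17 mod 31 = 10^2 * 17 = 7*17 = 26
  bit 3 = 1: r = r^2 * 17 mod 31 = 26^2 * 17 = 25*17 = 22
  bit 4 = 0: r = r^2 mod 31 = 22^2 = 19
  -> A = 19
B = 17^2 mod 31  (bits of 2 = 10)
  bit 0 = 1: r = r^2 * 17 mod 31 = 1^2 * 17 = 1*17 = 17
  bit 1 = 0: r = r^2 mod 31 = 17^2 = 10
  -> B = 10
s = B^a = 10^22 mod 31  (bits of 22 = 10110)
  bit 0 = 1: r = r^2 * 10 mod 31 = 1^2 * 10 = 1*10 = 10
  bit 1 = 0: r = r^2 mod 31 = 10^2 = 7
  bit 2 = 1: r = r^2 * 10 mod 31 = 7^2 * 10 = 18*10 = 25
  bit 3 = 1: r = r^2 * 10 mod 31 = 25^2 * 10 = 5*10 = 19
  bit 4 = 0: r = r^2 mod 31 = 19^2 = 20
  -> s = B^a = 20

Answer: 20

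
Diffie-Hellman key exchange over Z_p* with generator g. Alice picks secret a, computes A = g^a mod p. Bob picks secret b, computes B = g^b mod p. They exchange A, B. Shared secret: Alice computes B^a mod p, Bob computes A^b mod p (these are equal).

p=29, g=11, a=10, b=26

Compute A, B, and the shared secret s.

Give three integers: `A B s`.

Answer: 22 6 16

Derivation:
A = 11^10 mod 29  (bits of 10 = 1010)
  bit 0 = 1: r = r^2 * 11 mod 29 = 1^2 * 11 = 1*11 = 11
  bit 1 = 0: r = r^2 mod 29 = 11^2 = 5
  bit 2 = 1: r = r^2 * 11 mod 29 = 5^2 * 11 = 25*11 = 14
  bit 3 = 0: r = r^2 mod 29 = 14^2 = 22
  -> A = 22
B = 11^26 mod 29  (bits of 26 = 11010)
  bit 0 = 1: r = r^2 * 11 mod 29 = 1^2 * 11 = 1*11 = 11
  bit 1 = 1: r = r^2 * 11 mod 29 = 11^2 * 11 = 5*11 = 26
  bit 2 = 0: r = r^2 mod 29 = 26^2 = 9
  bit 3 = 1: r = r^2 * 11 mod 29 = 9^2 * 11 = 23*11 = 21
  bit 4 = 0: r = r^2 mod 29 = 21^2 = 6
  -> B = 6
s = B^a = 6^10 mod 29  (bits of 10 = 1010)
  bit 0 = 1: r = r^2 * 6 mod 29 = 1^2 * 6 = 1*6 = 6
  bit 1 = 0: r = r^2 mod 29 = 6^2 = 7
  bit 2 = 1: r = r^2 * 6 mod 29 = 7^2 * 6 = 20*6 = 4
  bit 3 = 0: r = r^2 mod 29 = 4^2 = 16
  -> s = B^a = 16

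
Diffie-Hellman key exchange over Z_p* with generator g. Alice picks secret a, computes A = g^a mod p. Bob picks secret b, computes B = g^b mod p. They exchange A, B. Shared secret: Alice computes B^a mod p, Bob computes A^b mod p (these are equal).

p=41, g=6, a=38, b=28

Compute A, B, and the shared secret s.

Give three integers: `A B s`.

A = 6^38 mod 41  (bits of 38 = 100110)
  bit 0 = 1: r = r^2 * 6 mod 41 = 1^2 * 6 = 1*6 = 6
  bit 1 = 0: r = r^2 mod 41 = 6^2 = 36
  bit 2 = 0: r = r^2 mod 41 = 36^2 = 25
  bit 3 = 1: r = r^2 * 6 mod 41 = 25^2 * 6 = 10*6 = 19
  bit 4 = 1: r = r^2 * 6 mod 41 = 19^2 * 6 = 33*6 = 34
  bit 5 = 0: r = r^2 mod 41 = 34^2 = 8
  -> A = 8
B = 6^28 mod 41  (bits of 28 = 11100)
  bit 0 = 1: r = r^2 * 6 mod 41 = 1^2 * 6 = 1*6 = 6
  bit 1 = 1: r = r^2 * 6 mod 41 = 6^2 * 6 = 36*6 = 11
  bit 2 = 1: r = r^2 * 6 mod 41 = 11^2 * 6 = 39*6 = 29
  bit 3 = 0: r = r^2 mod 41 = 29^2 = 21
  bit 4 = 0: r = r^2 mod 41 = 21^2 = 31
  -> B = 31
s = B^a = 31^38 mod 41  (bits of 38 = 100110)
  bit 0 = 1: r = r^2 * 31 mod 41 = 1^2 * 31 = 1*31 = 31
  bit 1 = 0: r = r^2 mod 41 = 31^2 = 18
  bit 2 = 0: r = r^2 mod 41 = 18^2 = 37
  bit 3 = 1: r = r^2 * 31 mod 41 = 37^2 * 31 = 16*31 = 4
  bit 4 = 1: r = r^2 * 31 mod 41 = 4^2 * 31 = 16*31 = 4
  bit 5 = 0: r = r^2 mod 41 = 4^2 = 16
  -> s = B^a = 16

Answer: 8 31 16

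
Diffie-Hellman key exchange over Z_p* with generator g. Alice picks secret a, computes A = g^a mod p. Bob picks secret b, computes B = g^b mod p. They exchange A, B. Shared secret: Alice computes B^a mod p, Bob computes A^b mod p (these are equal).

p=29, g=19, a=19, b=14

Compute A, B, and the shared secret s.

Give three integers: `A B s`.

Answer: 8 28 28

Derivation:
A = 19^19 mod 29  (bits of 19 = 10011)
  bit 0 = 1: r = r^2 * 19 mod 29 = 1^2 * 19 = 1*19 = 19
  bit 1 = 0: r = r^2 mod 29 = 19^2 = 13
  bit 2 = 0: r = r^2 mod 29 = 13^2 = 24
  bit 3 = 1: r = r^2 * 19 mod 29 = 24^2 * 19 = 25*19 = 11
  bit 4 = 1: r = r^2 * 19 mod 29 = 11^2 * 19 = 5*19 = 8
  -> A = 8
B = 19^14 mod 29  (bits of 14 = 1110)
  bit 0 = 1: r = r^2 * 19 mod 29 = 1^2 * 19 = 1*19 = 19
  bit 1 = 1: r = r^2 * 19 mod 29 = 19^2 * 19 = 13*19 = 15
  bit 2 = 1: r = r^2 * 19 mod 29 = 15^2 * 19 = 22*19 = 12
  bit 3 = 0: r = r^2 mod 29 = 12^2 = 28
  -> B = 28
s = B^a = 28^19 mod 29  (bits of 19 = 10011)
  bit 0 = 1: r = r^2 * 28 mod 29 = 1^2 * 28 = 1*28 = 28
  bit 1 = 0: r = r^2 mod 29 = 28^2 = 1
  bit 2 = 0: r = r^2 mod 29 = 1^2 = 1
  bit 3 = 1: r = r^2 * 28 mod 29 = 1^2 * 28 = 1*28 = 28
  bit 4 = 1: r = r^2 * 28 mod 29 = 28^2 * 28 = 1*28 = 28
  -> s = B^a = 28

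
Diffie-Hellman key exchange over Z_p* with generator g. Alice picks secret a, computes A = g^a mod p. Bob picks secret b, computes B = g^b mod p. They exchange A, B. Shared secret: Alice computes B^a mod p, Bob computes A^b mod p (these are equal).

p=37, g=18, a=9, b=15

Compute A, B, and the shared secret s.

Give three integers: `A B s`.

Answer: 31 8 6

Derivation:
A = 18^9 mod 37  (bits of 9 = 1001)
  bit 0 = 1: r = r^2 * 18 mod 37 = 1^2 * 18 = 1*18 = 18
  bit 1 = 0: r = r^2 mod 37 = 18^2 = 28
  bit 2 = 0: r = r^2 mod 37 = 28^2 = 7
  bit 3 = 1: r = r^2 * 18 mod 37 = 7^2 * 18 = 12*18 = 31
  -> A = 31
B = 18^15 mod 37  (bits of 15 = 1111)
  bit 0 = 1: r = r^2 * 18 mod 37 = 1^2 * 18 = 1*18 = 18
  bit 1 = 1: r = r^2 * 18 mod 37 = 18^2 * 18 = 28*18 = 23
  bit 2 = 1: r = r^2 * 18 mod 37 = 23^2 * 18 = 11*18 = 13
  bit 3 = 1: r = r^2 * 18 mod 37 = 13^2 * 18 = 21*18 = 8
  -> B = 8
s = B^a = 8^9 mod 37  (bits of 9 = 1001)
  bit 0 = 1: r = r^2 * 8 mod 37 = 1^2 * 8 = 1*8 = 8
  bit 1 = 0: r = r^2 mod 37 = 8^2 = 27
  bit 2 = 0: r = r^2 mod 37 = 27^2 = 26
  bit 3 = 1: r = r^2 * 8 mod 37 = 26^2 * 8 = 10*8 = 6
  -> s = B^a = 6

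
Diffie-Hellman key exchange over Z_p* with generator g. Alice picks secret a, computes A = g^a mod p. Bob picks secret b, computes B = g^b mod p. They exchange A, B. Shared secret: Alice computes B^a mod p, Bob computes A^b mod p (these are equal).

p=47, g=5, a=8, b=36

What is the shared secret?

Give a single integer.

A = 5^8 mod 47  (bits of 8 = 1000)
  bit 0 = 1: r = r^2 * 5 mod 47 = 1^2 * 5 = 1*5 = 5
  bit 1 = 0: r = r^2 mod 47 = 5^2 = 25
  bit 2 = 0: r = r^2 mod 47 = 25^2 = 14
  bit 3 = 0: r = r^2 mod 47 = 14^2 = 8
  -> A = 8
B = 5^36 mod 47  (bits of 36 = 100100)
  bit 0 = 1: r = r^2 * 5 mod 47 = 1^2 * 5 = 1*5 = 5
  bit 1 = 0: r = r^2 mod 47 = 5^2 = 25
  bit 2 = 0: r = r^2 mod 47 = 25^2 = 14
  bit 3 = 1: r = r^2 * 5 mod 47 = 14^2 * 5 = 8*5 = 40
  bit 4 = 0: r = r^2 mod 47 = 40^2 = 2
  bit 5 = 0: r = r^2 mod 47 = 2^2 = 4
  -> B = 4
s = B^a = 4^8 mod 47  (bits of 8 = 1000)
  bit 0 = 1: r = r^2 * 4 mod 47 = 1^2 * 4 = 1*4 = 4
  bit 1 = 0: r = r^2 mod 47 = 4^2 = 16
  bit 2 = 0: r = r^2 mod 47 = 16^2 = 21
  bit 3 = 0: r = r^2 mod 47 = 21^2 = 18
  -> s = B^a = 18

Answer: 18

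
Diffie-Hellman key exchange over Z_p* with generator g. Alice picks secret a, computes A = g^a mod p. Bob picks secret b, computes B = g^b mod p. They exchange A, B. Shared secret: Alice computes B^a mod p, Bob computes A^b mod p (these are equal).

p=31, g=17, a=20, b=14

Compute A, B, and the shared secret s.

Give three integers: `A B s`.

Answer: 5 20 25

Derivation:
A = 17^20 mod 31  (bits of 20 = 10100)
  bit 0 = 1: r = r^2 * 17 mod 31 = 1^2 * 17 = 1*17 = 17
  bit 1 = 0: r = r^2 mod 31 = 17^2 = 10
  bit 2 = 1: r = r^2 * 17 mod 31 = 10^2 * 17 = 7*17 = 26
  bit 3 = 0: r = r^2 mod 31 = 26^2 = 25
  bit 4 = 0: r = r^2 mod 31 = 25^2 = 5
  -> A = 5
B = 17^14 mod 31  (bits of 14 = 1110)
  bit 0 = 1: r = r^2 * 17 mod 31 = 1^2 * 17 = 1*17 = 17
  bit 1 = 1: r = r^2 * 17 mod 31 = 17^2 * 17 = 10*17 = 15
  bit 2 = 1: r = r^2 * 17 mod 31 = 15^2 * 17 = 8*17 = 12
  bit 3 = 0: r = r^2 mod 31 = 12^2 = 20
  -> B = 20
s = B^a = 20^20 mod 31  (bits of 20 = 10100)
  bit 0 = 1: r = r^2 * 20 mod 31 = 1^2 * 20 = 1*20 = 20
  bit 1 = 0: r = r^2 mod 31 = 20^2 = 28
  bit 2 = 1: r = r^2 * 20 mod 31 = 28^2 * 20 = 9*20 = 25
  bit 3 = 0: r = r^2 mod 31 = 25^2 = 5
  bit 4 = 0: r = r^2 mod 31 = 5^2 = 25
  -> s = B^a = 25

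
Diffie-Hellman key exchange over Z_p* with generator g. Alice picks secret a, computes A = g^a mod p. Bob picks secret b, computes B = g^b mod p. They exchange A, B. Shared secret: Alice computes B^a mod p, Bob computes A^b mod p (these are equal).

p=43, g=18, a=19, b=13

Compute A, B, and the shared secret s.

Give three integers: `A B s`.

A = 18^19 mod 43  (bits of 19 = 10011)
  bit 0 = 1: r = r^2 * 18 mod 43 = 1^2 * 18 = 1*18 = 18
  bit 1 = 0: r = r^2 mod 43 = 18^2 = 23
  bit 2 = 0: r = r^2 mod 43 = 23^2 = 13
  bit 3 = 1: r = r^2 * 18 mod 43 = 13^2 * 18 = 40*18 = 32
  bit 4 = 1: r = r^2 * 18 mod 43 = 32^2 * 18 = 35*18 = 28
  -> A = 28
B = 18^13 mod 43  (bits of 13 = 1101)
  bit 0 = 1: r = r^2 * 18 mod 43 = 1^2 * 18 = 1*18 = 18
  bit 1 = 1: r = r^2 * 18 mod 43 = 18^2 * 18 = 23*18 = 27
  bit 2 = 0: r = r^2 mod 43 = 27^2 = 41
  bit 3 = 1: r = r^2 * 18 mod 43 = 41^2 * 18 = 4*18 = 29
  -> B = 29
s = B^a = 29^19 mod 43  (bits of 19 = 10011)
  bit 0 = 1: r = r^2 * 29 mod 43 = 1^2 * 29 = 1*29 = 29
  bit 1 = 0: r = r^2 mod 43 = 29^2 = 24
  bit 2 = 0: r = r^2 mod 43 = 24^2 = 17
  bit 3 = 1: r = r^2 * 29 mod 43 = 17^2 * 29 = 31*29 = 39
  bit 4 = 1: r = r^2 * 29 mod 43 = 39^2 * 29 = 16*29 = 34
  -> s = B^a = 34

Answer: 28 29 34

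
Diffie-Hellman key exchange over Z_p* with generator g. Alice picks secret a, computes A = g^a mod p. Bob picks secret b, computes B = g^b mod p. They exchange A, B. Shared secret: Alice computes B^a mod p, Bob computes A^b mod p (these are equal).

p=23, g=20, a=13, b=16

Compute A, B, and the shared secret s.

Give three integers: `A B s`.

A = 20^13 mod 23  (bits of 13 = 1101)
  bit 0 = 1: r = r^2 * 20 mod 23 = 1^2 * 20 = 1*20 = 20
  bit 1 = 1: r = r^2 * 20 mod 23 = 20^2 * 20 = 9*20 = 19
  bit 2 = 0: r = r^2 mod 23 = 19^2 = 16
  bit 3 = 1: r = r^2 * 20 mod 23 = 16^2 * 20 = 3*20 = 14
  -> A = 14
B = 20^16 mod 23  (bits of 16 = 10000)
  bit 0 = 1: r = r^2 * 20 mod 23 = 1^2 * 20 = 1*20 = 20
  bit 1 = 0: r = r^2 mod 23 = 20^2 = 9
  bit 2 = 0: r = r^2 mod 23 = 9^2 = 12
  bit 3 = 0: r = r^2 mod 23 = 12^2 = 6
  bit 4 = 0: r = r^2 mod 23 = 6^2 = 13
  -> B = 13
s = B^a = 13^13 mod 23  (bits of 13 = 1101)
  bit 0 = 1: r = r^2 * 13 mod 23 = 1^2 * 13 = 1*13 = 13
  bit 1 = 1: r = r^2 * 13 mod 23 = 13^2 * 13 = 8*13 = 12
  bit 2 = 0: r = r^2 mod 23 = 12^2 = 6
  bit 3 = 1: r = r^2 * 13 mod 23 = 6^2 * 13 = 13*13 = 8
  -> s = B^a = 8

Answer: 14 13 8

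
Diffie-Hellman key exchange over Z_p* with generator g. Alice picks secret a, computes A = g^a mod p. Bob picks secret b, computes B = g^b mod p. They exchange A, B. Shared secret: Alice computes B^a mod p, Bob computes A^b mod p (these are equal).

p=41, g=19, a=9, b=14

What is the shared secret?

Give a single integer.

A = 19^9 mod 41  (bits of 9 = 1001)
  bit 0 = 1: r = r^2 * 19 mod 41 = 1^2 * 19 = 1*19 = 19
  bit 1 = 0: r = r^2 mod 41 = 19^2 = 33
  bit 2 = 0: r = r^2 mod 41 = 33^2 = 23
  bit 3 = 1: r = r^2 * 19 mod 41 = 23^2 * 19 = 37*19 = 6
  -> A = 6
B = 19^14 mod 41  (bits of 14 = 1110)
  bit 0 = 1: r = r^2 * 19 mod 41 = 1^2 * 19 = 1*19 = 19
  bit 1 = 1: r = r^2 * 19 mod 41 = 19^2 * 19 = 33*19 = 12
  bit 2 = 1: r = r^2 * 19 mod 41 = 12^2 * 19 = 21*19 = 30
  bit 3 = 0: r = r^2 mod 41 = 30^2 = 39
  -> B = 39
s = B^a = 39^9 mod 41  (bits of 9 = 1001)
  bit 0 = 1: r = r^2 * 39 mod 41 = 1^2 * 39 = 1*39 = 39
  bit 1 = 0: r = r^2 mod 41 = 39^2 = 4
  bit 2 = 0: r = r^2 mod 41 = 4^2 = 16
  bit 3 = 1: r = r^2 * 39 mod 41 = 16^2 * 39 = 10*39 = 21
  -> s = B^a = 21

Answer: 21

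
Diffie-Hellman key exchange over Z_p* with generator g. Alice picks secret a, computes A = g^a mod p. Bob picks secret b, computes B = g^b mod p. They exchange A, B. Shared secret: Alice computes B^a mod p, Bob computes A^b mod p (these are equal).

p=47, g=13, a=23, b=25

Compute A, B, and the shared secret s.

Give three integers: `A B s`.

Answer: 46 19 46

Derivation:
A = 13^23 mod 47  (bits of 23 = 10111)
  bit 0 = 1: r = r^2 * 13 mod 47 = 1^2 * 13 = 1*13 = 13
  bit 1 = 0: r = r^2 mod 47 = 13^2 = 28
  bit 2 = 1: r = r^2 * 13 mod 47 = 28^2 * 13 = 32*13 = 40
  bit 3 = 1: r = r^2 * 13 mod 47 = 40^2 * 13 = 2*13 = 26
  bit 4 = 1: r = r^2 * 13 mod 47 = 26^2 * 13 = 18*13 = 46
  -> A = 46
B = 13^25 mod 47  (bits of 25 = 11001)
  bit 0 = 1: r = r^2 * 13 mod 47 = 1^2 * 13 = 1*13 = 13
  bit 1 = 1: r = r^2 * 13 mod 47 = 13^2 * 13 = 28*13 = 35
  bit 2 = 0: r = r^2 mod 47 = 35^2 = 3
  bit 3 = 0: r = r^2 mod 47 = 3^2 = 9
  bit 4 = 1: r = r^2 * 13 mod 47 = 9^2 * 13 = 34*13 = 19
  -> B = 19
s = B^a = 19^23 mod 47  (bits of 23 = 10111)
  bit 0 = 1: r = r^2 * 19 mod 47 = 1^2 * 19 = 1*19 = 19
  bit 1 = 0: r = r^2 mod 47 = 19^2 = 32
  bit 2 = 1: r = r^2 * 19 mod 47 = 32^2 * 19 = 37*19 = 45
  bit 3 = 1: r = r^2 * 19 mod 47 = 45^2 * 19 = 4*19 = 29
  bit 4 = 1: r = r^2 * 19 mod 47 = 29^2 * 19 = 42*19 = 46
  -> s = B^a = 46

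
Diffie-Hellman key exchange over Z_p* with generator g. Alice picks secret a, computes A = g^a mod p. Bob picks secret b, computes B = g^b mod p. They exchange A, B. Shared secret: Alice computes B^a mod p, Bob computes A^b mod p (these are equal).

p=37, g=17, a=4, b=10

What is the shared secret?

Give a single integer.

Answer: 12

Derivation:
A = 17^4 mod 37  (bits of 4 = 100)
  bit 0 = 1: r = r^2 * 17 mod 37 = 1^2 * 17 = 1*17 = 17
  bit 1 = 0: r = r^2 mod 37 = 17^2 = 30
  bit 2 = 0: r = r^2 mod 37 = 30^2 = 12
  -> A = 12
B = 17^10 mod 37  (bits of 10 = 1010)
  bit 0 = 1: r = r^2 * 17 mod 37 = 1^2 * 17 = 1*17 = 17
  bit 1 = 0: r = r^2 mod 37 = 17^2 = 30
  bit 2 = 1: r = r^2 * 17 mod 37 = 30^2 * 17 = 12*17 = 19
  bit 3 = 0: r = r^2 mod 37 = 19^2 = 28
  -> B = 28
s = B^a = 28^4 mod 37  (bits of 4 = 100)
  bit 0 = 1: r = r^2 * 28 mod 37 = 1^2 * 28 = 1*28 = 28
  bit 1 = 0: r = r^2 mod 37 = 28^2 = 7
  bit 2 = 0: r = r^2 mod 37 = 7^2 = 12
  -> s = B^a = 12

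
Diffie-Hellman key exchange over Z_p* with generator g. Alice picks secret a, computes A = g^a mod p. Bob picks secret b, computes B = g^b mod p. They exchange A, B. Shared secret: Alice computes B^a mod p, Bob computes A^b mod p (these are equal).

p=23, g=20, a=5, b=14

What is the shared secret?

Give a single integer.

A = 20^5 mod 23  (bits of 5 = 101)
  bit 0 = 1: r = r^2 * 20 mod 23 = 1^2 * 20 = 1*20 = 20
  bit 1 = 0: r = r^2 mod 23 = 20^2 = 9
  bit 2 = 1: r = r^2 * 20 mod 23 = 9^2 * 20 = 12*20 = 10
  -> A = 10
B = 20^14 mod 23  (bits of 14 = 1110)
  bit 0 = 1: r = r^2 * 20 mod 23 = 1^2 * 20 = 1*20 = 20
  bit 1 = 1: r = r^2 * 20 mod 23 = 20^2 * 20 = 9*20 = 19
  bit 2 = 1: r = r^2 * 20 mod 23 = 19^2 * 20 = 16*20 = 21
  bit 3 = 0: r = r^2 mod 23 = 21^2 = 4
  -> B = 4
s = B^a = 4^5 mod 23  (bits of 5 = 101)
  bit 0 = 1: r = r^2 * 4 mod 23 = 1^2 * 4 = 1*4 = 4
  bit 1 = 0: r = r^2 mod 23 = 4^2 = 16
  bit 2 = 1: r = r^2 * 4 mod 23 = 16^2 * 4 = 3*4 = 12
  -> s = B^a = 12

Answer: 12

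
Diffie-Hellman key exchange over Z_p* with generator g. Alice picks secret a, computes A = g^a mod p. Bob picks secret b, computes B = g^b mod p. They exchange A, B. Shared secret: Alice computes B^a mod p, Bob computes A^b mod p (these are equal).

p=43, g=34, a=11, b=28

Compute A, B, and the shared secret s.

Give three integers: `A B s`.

Answer: 3 36 6

Derivation:
A = 34^11 mod 43  (bits of 11 = 1011)
  bit 0 = 1: r = r^2 * 34 mod 43 = 1^2 * 34 = 1*34 = 34
  bit 1 = 0: r = r^2 mod 43 = 34^2 = 38
  bit 2 = 1: r = r^2 * 34 mod 43 = 38^2 * 34 = 25*34 = 33
  bit 3 = 1: r = r^2 * 34 mod 43 = 33^2 * 34 = 14*34 = 3
  -> A = 3
B = 34^28 mod 43  (bits of 28 = 11100)
  bit 0 = 1: r = r^2 * 34 mod 43 = 1^2 * 34 = 1*34 = 34
  bit 1 = 1: r = r^2 * 34 mod 43 = 34^2 * 34 = 38*34 = 2
  bit 2 = 1: r = r^2 * 34 mod 43 = 2^2 * 34 = 4*34 = 7
  bit 3 = 0: r = r^2 mod 43 = 7^2 = 6
  bit 4 = 0: r = r^2 mod 43 = 6^2 = 36
  -> B = 36
s = B^a = 36^11 mod 43  (bits of 11 = 1011)
  bit 0 = 1: r = r^2 * 36 mod 43 = 1^2 * 36 = 1*36 = 36
  bit 1 = 0: r = r^2 mod 43 = 36^2 = 6
  bit 2 = 1: r = r^2 * 36 mod 43 = 6^2 * 36 = 36*36 = 6
  bit 3 = 1: r = r^2 * 36 mod 43 = 6^2 * 36 = 36*36 = 6
  -> s = B^a = 6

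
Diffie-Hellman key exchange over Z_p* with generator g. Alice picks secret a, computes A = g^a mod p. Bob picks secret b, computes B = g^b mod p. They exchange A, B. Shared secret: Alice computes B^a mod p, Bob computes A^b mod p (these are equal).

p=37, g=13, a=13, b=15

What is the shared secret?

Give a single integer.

Answer: 29

Derivation:
A = 13^13 mod 37  (bits of 13 = 1101)
  bit 0 = 1: r = r^2 * 13 mod 37 = 1^2 * 13 = 1*13 = 13
  bit 1 = 1: r = r^2 * 13 mod 37 = 13^2 * 13 = 21*13 = 14
  bit 2 = 0: r = r^2 mod 37 = 14^2 = 11
  bit 3 = 1: r = r^2 * 13 mod 37 = 11^2 * 13 = 10*13 = 19
  -> A = 19
B = 13^15 mod 37  (bits of 15 = 1111)
  bit 0 = 1: r = r^2 * 13 mod 37 = 1^2 * 13 = 1*13 = 13
  bit 1 = 1: r = r^2 * 13 mod 37 = 13^2 * 13 = 21*13 = 14
  bit 2 = 1: r = r^2 * 13 mod 37 = 14^2 * 13 = 11*13 = 32
  bit 3 = 1: r = r^2 * 13 mod 37 = 32^2 * 13 = 25*13 = 29
  -> B = 29
s = B^a = 29^13 mod 37  (bits of 13 = 1101)
  bit 0 = 1: r = r^2 * 29 mod 37 = 1^2 * 29 = 1*29 = 29
  bit 1 = 1: r = r^2 * 29 mod 37 = 29^2 * 29 = 27*29 = 6
  bit 2 = 0: r = r^2 mod 37 = 6^2 = 36
  bit 3 = 1: r = r^2 * 29 mod 37 = 36^2 * 29 = 1*29 = 29
  -> s = B^a = 29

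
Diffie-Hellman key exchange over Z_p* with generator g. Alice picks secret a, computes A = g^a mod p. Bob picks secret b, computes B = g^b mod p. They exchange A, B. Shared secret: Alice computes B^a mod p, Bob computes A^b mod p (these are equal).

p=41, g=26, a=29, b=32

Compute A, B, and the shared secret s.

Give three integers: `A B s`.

A = 26^29 mod 41  (bits of 29 = 11101)
  bit 0 = 1: r = r^2 * 26 mod 41 = 1^2 * 26 = 1*26 = 26
  bit 1 = 1: r = r^2 * 26 mod 41 = 26^2 * 26 = 20*26 = 28
  bit 2 = 1: r = r^2 * 26 mod 41 = 28^2 * 26 = 5*26 = 7
  bit 3 = 0: r = r^2 mod 41 = 7^2 = 8
  bit 4 = 1: r = r^2 * 26 mod 41 = 8^2 * 26 = 23*26 = 24
  -> A = 24
B = 26^32 mod 41  (bits of 32 = 100000)
  bit 0 = 1: r = r^2 * 26 mod 41 = 1^2 * 26 = 1*26 = 26
  bit 1 = 0: r = r^2 mod 41 = 26^2 = 20
  bit 2 = 0: r = r^2 mod 41 = 20^2 = 31
  bit 3 = 0: r = r^2 mod 41 = 31^2 = 18
  bit 4 = 0: r = r^2 mod 41 = 18^2 = 37
  bit 5 = 0: r = r^2 mod 41 = 37^2 = 16
  -> B = 16
s = B^a = 16^29 mod 41  (bits of 29 = 11101)
  bit 0 = 1: r = r^2 * 16 mod 41 = 1^2 * 16 = 1*16 = 16
  bit 1 = 1: r = r^2 * 16 mod 41 = 16^2 * 16 = 10*16 = 37
  bit 2 = 1: r = r^2 * 16 mod 41 = 37^2 * 16 = 16*16 = 10
  bit 3 = 0: r = r^2 mod 41 = 10^2 = 18
  bit 4 = 1: r = r^2 * 16 mod 41 = 18^2 * 16 = 37*16 = 18
  -> s = B^a = 18

Answer: 24 16 18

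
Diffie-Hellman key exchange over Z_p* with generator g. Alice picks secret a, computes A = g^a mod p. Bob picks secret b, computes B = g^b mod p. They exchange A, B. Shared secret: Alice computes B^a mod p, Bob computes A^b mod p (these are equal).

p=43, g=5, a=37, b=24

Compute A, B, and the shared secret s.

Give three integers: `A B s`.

Answer: 3 4 16

Derivation:
A = 5^37 mod 43  (bits of 37 = 100101)
  bit 0 = 1: r = r^2 * 5 mod 43 = 1^2 * 5 = 1*5 = 5
  bit 1 = 0: r = r^2 mod 43 = 5^2 = 25
  bit 2 = 0: r = r^2 mod 43 = 25^2 = 23
  bit 3 = 1: r = r^2 * 5 mod 43 = 23^2 * 5 = 13*5 = 22
  bit 4 = 0: r = r^2 mod 43 = 22^2 = 11
  bit 5 = 1: r = r^2 * 5 mod 43 = 11^2 * 5 = 35*5 = 3
  -> A = 3
B = 5^24 mod 43  (bits of 24 = 11000)
  bit 0 = 1: r = r^2 * 5 mod 43 = 1^2 * 5 = 1*5 = 5
  bit 1 = 1: r = r^2 * 5 mod 43 = 5^2 * 5 = 25*5 = 39
  bit 2 = 0: r = r^2 mod 43 = 39^2 = 16
  bit 3 = 0: r = r^2 mod 43 = 16^2 = 41
  bit 4 = 0: r = r^2 mod 43 = 41^2 = 4
  -> B = 4
s = B^a = 4^37 mod 43  (bits of 37 = 100101)
  bit 0 = 1: r = r^2 * 4 mod 43 = 1^2 * 4 = 1*4 = 4
  bit 1 = 0: r = r^2 mod 43 = 4^2 = 16
  bit 2 = 0: r = r^2 mod 43 = 16^2 = 41
  bit 3 = 1: r = r^2 * 4 mod 43 = 41^2 * 4 = 4*4 = 16
  bit 4 = 0: r = r^2 mod 43 = 16^2 = 41
  bit 5 = 1: r = r^2 * 4 mod 43 = 41^2 * 4 = 4*4 = 16
  -> s = B^a = 16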